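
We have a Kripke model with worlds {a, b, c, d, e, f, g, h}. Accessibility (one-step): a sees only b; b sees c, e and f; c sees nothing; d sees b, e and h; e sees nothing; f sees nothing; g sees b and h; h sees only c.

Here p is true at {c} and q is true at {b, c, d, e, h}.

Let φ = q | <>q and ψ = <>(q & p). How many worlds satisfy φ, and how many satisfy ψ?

For q | <>q:
a: q is F, <>q is T. ✓
b: q is T, <>q is T. ✓
c: q is T, <>q is F. ✓
d: q is T, <>q is T. ✓
e: q is T, <>q is F. ✓
f: q is F, <>q is F. ✗
g: q is F, <>q is T. ✓
h: q is T, <>q is T. ✓
— 7 worlds.
For <>(q & p):
a: successors {b}; q & p there: b:F. ✗
b: successors {c, e, f}; q & p there: c:T, e:F, f:F. ✓
c: no successors, so <>(q & p) fails. ✗
d: successors {b, e, h}; q & p there: b:F, e:F, h:F. ✗
e: no successors, so <>(q & p) fails. ✗
f: no successors, so <>(q & p) fails. ✗
g: successors {b, h}; q & p there: b:F, h:F. ✗
h: successors {c}; q & p there: c:T. ✓
— 2 worlds.

7 and 2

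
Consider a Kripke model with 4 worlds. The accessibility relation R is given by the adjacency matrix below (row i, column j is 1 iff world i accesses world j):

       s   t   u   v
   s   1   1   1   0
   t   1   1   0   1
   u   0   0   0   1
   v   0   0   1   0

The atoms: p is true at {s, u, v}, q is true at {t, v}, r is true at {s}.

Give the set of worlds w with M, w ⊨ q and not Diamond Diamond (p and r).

{v}

s: q is F, not Diamond Diamond (p and r) is F. ✗
t: q is T, not Diamond Diamond (p and r) is F. ✗
u: q is F, not Diamond Diamond (p and r) is T. ✗
v: q is T, not Diamond Diamond (p and r) is T. ✓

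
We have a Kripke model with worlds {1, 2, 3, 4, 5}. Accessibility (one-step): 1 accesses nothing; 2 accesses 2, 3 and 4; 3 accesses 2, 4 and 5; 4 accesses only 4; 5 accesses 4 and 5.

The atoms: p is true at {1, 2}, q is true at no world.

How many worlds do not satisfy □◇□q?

4

1: no successors, so □◇□q holds vacuously. ✓
2: successors {2, 3, 4}; ◇□q there: 2:F, 3:F, 4:F. ✗
3: successors {2, 4, 5}; ◇□q there: 2:F, 4:F, 5:F. ✗
4: successors {4}; ◇□q there: 4:F. ✗
5: successors {4, 5}; ◇□q there: 4:F, 5:F. ✗
Satisfying worlds: {1}.
So □◇□q fails at the other 4 worlds.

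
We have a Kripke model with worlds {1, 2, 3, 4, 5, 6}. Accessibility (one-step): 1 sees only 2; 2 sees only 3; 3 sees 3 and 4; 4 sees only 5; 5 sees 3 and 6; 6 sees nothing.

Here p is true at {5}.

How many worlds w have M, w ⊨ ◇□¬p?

1: successors {2}; □¬p there: 2:T. ✓
2: successors {3}; □¬p there: 3:T. ✓
3: successors {3, 4}; □¬p there: 3:T, 4:F. ✓
4: successors {5}; □¬p there: 5:T. ✓
5: successors {3, 6}; □¬p there: 3:T, 6:T. ✓
6: no successors, so ◇□¬p fails. ✗
Satisfying worlds: {1, 2, 3, 4, 5}.

5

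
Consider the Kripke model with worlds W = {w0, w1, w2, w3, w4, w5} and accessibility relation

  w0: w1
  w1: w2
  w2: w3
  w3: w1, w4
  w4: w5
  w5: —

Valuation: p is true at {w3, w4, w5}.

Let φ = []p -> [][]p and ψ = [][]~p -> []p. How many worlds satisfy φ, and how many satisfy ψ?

5 and 5

For []p -> [][]p:
w0: []p is F, [][]p is F. ✓
w1: []p is F, [][]p is T. ✓
w2: []p is T, [][]p is F. ✗
w3: []p is F, [][]p is F. ✓
w4: []p is T, [][]p is T. ✓
w5: []p is T, [][]p is T. ✓
— 5 worlds.
For [][]~p -> []p:
w0: [][]~p is T, []p is F. ✗
w1: [][]~p is F, []p is F. ✓
w2: [][]~p is F, []p is T. ✓
w3: [][]~p is F, []p is F. ✓
w4: [][]~p is T, []p is T. ✓
w5: [][]~p is T, []p is T. ✓
— 5 worlds.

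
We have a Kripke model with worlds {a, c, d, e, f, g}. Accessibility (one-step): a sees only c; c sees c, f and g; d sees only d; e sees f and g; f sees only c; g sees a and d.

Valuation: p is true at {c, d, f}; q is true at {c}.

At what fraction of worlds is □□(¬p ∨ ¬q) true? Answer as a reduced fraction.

a: successors {c}; □(¬p ∨ ¬q) there: c:F. ✗
c: successors {c, f, g}; □(¬p ∨ ¬q) there: c:F, f:F, g:T. ✗
d: successors {d}; □(¬p ∨ ¬q) there: d:T. ✓
e: successors {f, g}; □(¬p ∨ ¬q) there: f:F, g:T. ✗
f: successors {c}; □(¬p ∨ ¬q) there: c:F. ✗
g: successors {a, d}; □(¬p ∨ ¬q) there: a:F, d:T. ✗
That's 1 of 6 worlds, so 1/6.

1/6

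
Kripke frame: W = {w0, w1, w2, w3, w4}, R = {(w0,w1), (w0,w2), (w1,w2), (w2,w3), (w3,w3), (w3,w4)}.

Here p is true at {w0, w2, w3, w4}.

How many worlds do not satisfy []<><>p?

1

w0: successors {w1, w2}; <><>p there: w1:T, w2:T. ✓
w1: successors {w2}; <><>p there: w2:T. ✓
w2: successors {w3}; <><>p there: w3:T. ✓
w3: successors {w3, w4}; <><>p there: w3:T, w4:F. ✗
w4: no successors, so []<><>p holds vacuously. ✓
Satisfying worlds: {w0, w1, w2, w4}.
So []<><>p fails at the other 1 world.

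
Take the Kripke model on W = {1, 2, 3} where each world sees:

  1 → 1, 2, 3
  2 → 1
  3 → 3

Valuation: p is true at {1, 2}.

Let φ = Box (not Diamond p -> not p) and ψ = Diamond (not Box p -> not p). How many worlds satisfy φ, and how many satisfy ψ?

For Box (not Diamond p -> not p):
1: successors {1, 2, 3}; not Diamond p -> not p there: 1:T, 2:T, 3:T. ✓
2: successors {1}; not Diamond p -> not p there: 1:T. ✓
3: successors {3}; not Diamond p -> not p there: 3:T. ✓
— 3 worlds.
For Diamond (not Box p -> not p):
1: successors {1, 2, 3}; not Box p -> not p there: 1:F, 2:T, 3:T. ✓
2: successors {1}; not Box p -> not p there: 1:F. ✗
3: successors {3}; not Box p -> not p there: 3:T. ✓
— 2 worlds.

3 and 2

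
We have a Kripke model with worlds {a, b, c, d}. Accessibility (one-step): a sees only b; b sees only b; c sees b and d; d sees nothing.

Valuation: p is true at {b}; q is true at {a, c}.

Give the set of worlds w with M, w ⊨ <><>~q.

a: successors {b}; <>~q there: b:T. ✓
b: successors {b}; <>~q there: b:T. ✓
c: successors {b, d}; <>~q there: b:T, d:F. ✓
d: no successors, so <><>~q fails. ✗

{a, b, c}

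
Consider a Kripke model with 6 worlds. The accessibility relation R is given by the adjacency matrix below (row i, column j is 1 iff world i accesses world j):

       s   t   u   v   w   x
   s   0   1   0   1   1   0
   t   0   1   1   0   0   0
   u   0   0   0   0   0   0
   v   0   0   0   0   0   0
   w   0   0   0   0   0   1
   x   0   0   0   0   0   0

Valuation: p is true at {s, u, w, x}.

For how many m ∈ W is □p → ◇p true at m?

s: □p is F, ◇p is T. ✓
t: □p is F, ◇p is T. ✓
u: □p is T, ◇p is F. ✗
v: □p is T, ◇p is F. ✗
w: □p is T, ◇p is T. ✓
x: □p is T, ◇p is F. ✗
Satisfying worlds: {s, t, w}.

3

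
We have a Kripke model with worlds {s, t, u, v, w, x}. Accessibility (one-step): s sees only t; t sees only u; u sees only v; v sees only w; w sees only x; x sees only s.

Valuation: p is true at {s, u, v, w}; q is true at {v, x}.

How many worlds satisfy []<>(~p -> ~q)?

s: successors {t}; <>(~p -> ~q) there: t:T. ✓
t: successors {u}; <>(~p -> ~q) there: u:T. ✓
u: successors {v}; <>(~p -> ~q) there: v:T. ✓
v: successors {w}; <>(~p -> ~q) there: w:F. ✗
w: successors {x}; <>(~p -> ~q) there: x:T. ✓
x: successors {s}; <>(~p -> ~q) there: s:T. ✓
Satisfying worlds: {s, t, u, w, x}.

5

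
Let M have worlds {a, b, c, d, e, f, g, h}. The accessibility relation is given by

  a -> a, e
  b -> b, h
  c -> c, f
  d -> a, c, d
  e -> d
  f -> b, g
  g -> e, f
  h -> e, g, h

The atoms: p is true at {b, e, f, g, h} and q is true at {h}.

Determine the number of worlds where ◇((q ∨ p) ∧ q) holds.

a: successors {a, e}; (q ∨ p) ∧ q there: a:F, e:F. ✗
b: successors {b, h}; (q ∨ p) ∧ q there: b:F, h:T. ✓
c: successors {c, f}; (q ∨ p) ∧ q there: c:F, f:F. ✗
d: successors {a, c, d}; (q ∨ p) ∧ q there: a:F, c:F, d:F. ✗
e: successors {d}; (q ∨ p) ∧ q there: d:F. ✗
f: successors {b, g}; (q ∨ p) ∧ q there: b:F, g:F. ✗
g: successors {e, f}; (q ∨ p) ∧ q there: e:F, f:F. ✗
h: successors {e, g, h}; (q ∨ p) ∧ q there: e:F, g:F, h:T. ✓
Satisfying worlds: {b, h}.

2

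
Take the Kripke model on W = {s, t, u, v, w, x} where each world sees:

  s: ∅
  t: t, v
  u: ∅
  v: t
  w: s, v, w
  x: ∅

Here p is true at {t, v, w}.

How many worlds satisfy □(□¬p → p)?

s: no successors, so □(□¬p → p) holds vacuously. ✓
t: successors {t, v}; □¬p → p there: t:T, v:T. ✓
u: no successors, so □(□¬p → p) holds vacuously. ✓
v: successors {t}; □¬p → p there: t:T. ✓
w: successors {s, v, w}; □¬p → p there: s:F, v:T, w:T. ✗
x: no successors, so □(□¬p → p) holds vacuously. ✓
Satisfying worlds: {s, t, u, v, x}.

5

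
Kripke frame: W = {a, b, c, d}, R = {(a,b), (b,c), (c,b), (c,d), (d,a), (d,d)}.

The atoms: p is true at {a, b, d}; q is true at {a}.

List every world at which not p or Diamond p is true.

a: not p is F, Diamond p is T. ✓
b: not p is F, Diamond p is F. ✗
c: not p is T, Diamond p is T. ✓
d: not p is F, Diamond p is T. ✓

{a, c, d}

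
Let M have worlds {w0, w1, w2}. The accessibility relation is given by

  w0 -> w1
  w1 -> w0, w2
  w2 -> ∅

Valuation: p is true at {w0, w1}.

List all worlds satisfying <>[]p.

w0: successors {w1}; []p there: w1:F. ✗
w1: successors {w0, w2}; []p there: w0:T, w2:T. ✓
w2: no successors, so <>[]p fails. ✗

{w1}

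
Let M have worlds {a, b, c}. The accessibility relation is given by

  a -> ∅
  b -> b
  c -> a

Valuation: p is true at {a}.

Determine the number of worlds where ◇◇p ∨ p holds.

1

a: ◇◇p is F, p is T. ✓
b: ◇◇p is F, p is F. ✗
c: ◇◇p is F, p is F. ✗
Satisfying worlds: {a}.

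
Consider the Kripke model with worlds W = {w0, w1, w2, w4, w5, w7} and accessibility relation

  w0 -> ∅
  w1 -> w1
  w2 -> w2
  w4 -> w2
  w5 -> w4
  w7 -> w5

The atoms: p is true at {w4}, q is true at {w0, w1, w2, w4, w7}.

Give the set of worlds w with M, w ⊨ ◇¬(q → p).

{w1, w2, w4}

w0: no successors, so ◇¬(q → p) fails. ✗
w1: successors {w1}; ¬(q → p) there: w1:T. ✓
w2: successors {w2}; ¬(q → p) there: w2:T. ✓
w4: successors {w2}; ¬(q → p) there: w2:T. ✓
w5: successors {w4}; ¬(q → p) there: w4:F. ✗
w7: successors {w5}; ¬(q → p) there: w5:F. ✗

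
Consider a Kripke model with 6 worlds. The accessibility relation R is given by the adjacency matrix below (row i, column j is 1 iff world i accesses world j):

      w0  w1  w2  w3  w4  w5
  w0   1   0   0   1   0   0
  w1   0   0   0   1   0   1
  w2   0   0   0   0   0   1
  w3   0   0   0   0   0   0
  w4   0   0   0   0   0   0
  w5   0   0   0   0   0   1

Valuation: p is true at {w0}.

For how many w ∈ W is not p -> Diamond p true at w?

w0: not p is F, Diamond p is T. ✓
w1: not p is T, Diamond p is F. ✗
w2: not p is T, Diamond p is F. ✗
w3: not p is T, Diamond p is F. ✗
w4: not p is T, Diamond p is F. ✗
w5: not p is T, Diamond p is F. ✗
Satisfying worlds: {w0}.

1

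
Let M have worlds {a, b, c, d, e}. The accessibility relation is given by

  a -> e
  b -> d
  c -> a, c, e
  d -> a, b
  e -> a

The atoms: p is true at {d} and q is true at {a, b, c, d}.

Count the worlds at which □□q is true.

a: successors {e}; □q there: e:T. ✓
b: successors {d}; □q there: d:T. ✓
c: successors {a, c, e}; □q there: a:F, c:F, e:T. ✗
d: successors {a, b}; □q there: a:F, b:T. ✗
e: successors {a}; □q there: a:F. ✗
Satisfying worlds: {a, b}.

2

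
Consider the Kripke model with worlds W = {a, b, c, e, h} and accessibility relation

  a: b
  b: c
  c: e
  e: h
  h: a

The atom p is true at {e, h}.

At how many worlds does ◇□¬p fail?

2

a: successors {b}; □¬p there: b:T. ✓
b: successors {c}; □¬p there: c:F. ✗
c: successors {e}; □¬p there: e:F. ✗
e: successors {h}; □¬p there: h:T. ✓
h: successors {a}; □¬p there: a:T. ✓
Satisfying worlds: {a, e, h}.
So ◇□¬p fails at the other 2 worlds.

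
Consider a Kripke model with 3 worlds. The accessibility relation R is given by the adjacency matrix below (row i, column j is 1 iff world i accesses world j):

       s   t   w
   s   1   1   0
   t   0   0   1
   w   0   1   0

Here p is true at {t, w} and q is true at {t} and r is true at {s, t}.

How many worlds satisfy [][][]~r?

1

s: successors {s, t}; [][]~r there: s:F, t:F. ✗
t: successors {w}; [][]~r there: w:T. ✓
w: successors {t}; [][]~r there: t:F. ✗
Satisfying worlds: {t}.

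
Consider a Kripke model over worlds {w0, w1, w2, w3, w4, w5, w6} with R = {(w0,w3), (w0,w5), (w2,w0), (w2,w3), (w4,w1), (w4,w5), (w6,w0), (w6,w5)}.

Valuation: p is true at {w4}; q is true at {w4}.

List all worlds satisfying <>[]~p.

{w0, w2, w4, w6}

w0: successors {w3, w5}; []~p there: w3:T, w5:T. ✓
w1: no successors, so <>[]~p fails. ✗
w2: successors {w0, w3}; []~p there: w0:T, w3:T. ✓
w3: no successors, so <>[]~p fails. ✗
w4: successors {w1, w5}; []~p there: w1:T, w5:T. ✓
w5: no successors, so <>[]~p fails. ✗
w6: successors {w0, w5}; []~p there: w0:T, w5:T. ✓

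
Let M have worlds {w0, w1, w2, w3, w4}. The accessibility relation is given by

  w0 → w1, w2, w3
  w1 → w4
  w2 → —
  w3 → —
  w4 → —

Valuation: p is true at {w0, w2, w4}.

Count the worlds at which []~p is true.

3

w0: successors {w1, w2, w3}; ~p there: w1:T, w2:F, w3:T. ✗
w1: successors {w4}; ~p there: w4:F. ✗
w2: no successors, so []~p holds vacuously. ✓
w3: no successors, so []~p holds vacuously. ✓
w4: no successors, so []~p holds vacuously. ✓
Satisfying worlds: {w2, w3, w4}.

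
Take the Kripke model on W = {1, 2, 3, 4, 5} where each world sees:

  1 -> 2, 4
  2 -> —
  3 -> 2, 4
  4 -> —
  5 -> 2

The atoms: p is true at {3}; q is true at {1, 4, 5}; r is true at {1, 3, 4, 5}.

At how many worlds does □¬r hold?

3

1: successors {2, 4}; ¬r there: 2:T, 4:F. ✗
2: no successors, so □¬r holds vacuously. ✓
3: successors {2, 4}; ¬r there: 2:T, 4:F. ✗
4: no successors, so □¬r holds vacuously. ✓
5: successors {2}; ¬r there: 2:T. ✓
Satisfying worlds: {2, 4, 5}.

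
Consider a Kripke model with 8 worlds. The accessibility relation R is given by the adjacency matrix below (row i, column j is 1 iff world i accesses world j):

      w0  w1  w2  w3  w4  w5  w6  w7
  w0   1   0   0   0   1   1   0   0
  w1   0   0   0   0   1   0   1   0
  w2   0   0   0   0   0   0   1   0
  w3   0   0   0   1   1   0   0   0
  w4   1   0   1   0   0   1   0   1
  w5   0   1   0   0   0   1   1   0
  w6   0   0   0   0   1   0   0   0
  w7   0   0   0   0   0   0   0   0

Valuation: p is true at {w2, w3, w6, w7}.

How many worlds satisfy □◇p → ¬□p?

w0: □◇p is F, ¬□p is T. ✓
w1: □◇p is F, ¬□p is T. ✓
w2: □◇p is F, ¬□p is F. ✓
w3: □◇p is T, ¬□p is T. ✓
w4: □◇p is F, ¬□p is T. ✓
w5: □◇p is F, ¬□p is T. ✓
w6: □◇p is T, ¬□p is T. ✓
w7: □◇p is T, ¬□p is F. ✗
Satisfying worlds: {w0, w1, w2, w3, w4, w5, w6}.

7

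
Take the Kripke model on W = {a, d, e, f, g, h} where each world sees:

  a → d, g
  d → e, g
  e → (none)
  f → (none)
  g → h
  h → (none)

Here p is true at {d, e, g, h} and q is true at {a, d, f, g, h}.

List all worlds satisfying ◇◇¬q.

a: successors {d, g}; ◇¬q there: d:T, g:F. ✓
d: successors {e, g}; ◇¬q there: e:F, g:F. ✗
e: no successors, so ◇◇¬q fails. ✗
f: no successors, so ◇◇¬q fails. ✗
g: successors {h}; ◇¬q there: h:F. ✗
h: no successors, so ◇◇¬q fails. ✗

{a}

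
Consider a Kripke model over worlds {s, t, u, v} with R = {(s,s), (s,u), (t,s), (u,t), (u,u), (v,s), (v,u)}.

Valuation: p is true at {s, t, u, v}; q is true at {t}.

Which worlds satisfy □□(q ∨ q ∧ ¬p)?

∅

s: successors {s, u}; □(q ∨ q ∧ ¬p) there: s:F, u:F. ✗
t: successors {s}; □(q ∨ q ∧ ¬p) there: s:F. ✗
u: successors {t, u}; □(q ∨ q ∧ ¬p) there: t:F, u:F. ✗
v: successors {s, u}; □(q ∨ q ∧ ¬p) there: s:F, u:F. ✗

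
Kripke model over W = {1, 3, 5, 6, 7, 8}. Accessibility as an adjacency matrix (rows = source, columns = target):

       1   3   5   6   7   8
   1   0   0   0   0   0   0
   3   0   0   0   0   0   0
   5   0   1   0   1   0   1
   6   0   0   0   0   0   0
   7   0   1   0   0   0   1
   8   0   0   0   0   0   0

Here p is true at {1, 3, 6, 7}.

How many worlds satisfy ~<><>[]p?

6

1: <><>[]p is F. ✓
3: <><>[]p is F. ✓
5: <><>[]p is F. ✓
6: <><>[]p is F. ✓
7: <><>[]p is F. ✓
8: <><>[]p is F. ✓
Satisfying worlds: {1, 3, 5, 6, 7, 8}.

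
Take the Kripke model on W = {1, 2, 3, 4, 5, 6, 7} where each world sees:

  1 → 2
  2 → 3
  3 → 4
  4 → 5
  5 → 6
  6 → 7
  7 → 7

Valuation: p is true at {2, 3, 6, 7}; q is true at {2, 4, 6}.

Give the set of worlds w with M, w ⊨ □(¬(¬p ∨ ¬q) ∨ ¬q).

1: successors {2}; ¬(¬p ∨ ¬q) ∨ ¬q there: 2:T. ✓
2: successors {3}; ¬(¬p ∨ ¬q) ∨ ¬q there: 3:T. ✓
3: successors {4}; ¬(¬p ∨ ¬q) ∨ ¬q there: 4:F. ✗
4: successors {5}; ¬(¬p ∨ ¬q) ∨ ¬q there: 5:T. ✓
5: successors {6}; ¬(¬p ∨ ¬q) ∨ ¬q there: 6:T. ✓
6: successors {7}; ¬(¬p ∨ ¬q) ∨ ¬q there: 7:T. ✓
7: successors {7}; ¬(¬p ∨ ¬q) ∨ ¬q there: 7:T. ✓

{1, 2, 4, 5, 6, 7}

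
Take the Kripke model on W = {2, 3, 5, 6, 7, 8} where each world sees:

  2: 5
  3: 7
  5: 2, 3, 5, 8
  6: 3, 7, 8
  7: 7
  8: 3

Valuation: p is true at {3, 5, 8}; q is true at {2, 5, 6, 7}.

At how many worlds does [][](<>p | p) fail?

5

2: successors {5}; [](<>p | p) there: 5:T. ✓
3: successors {7}; [](<>p | p) there: 7:F. ✗
5: successors {2, 3, 5, 8}; [](<>p | p) there: 2:T, 3:F, 5:T, 8:T. ✗
6: successors {3, 7, 8}; [](<>p | p) there: 3:F, 7:F, 8:T. ✗
7: successors {7}; [](<>p | p) there: 7:F. ✗
8: successors {3}; [](<>p | p) there: 3:F. ✗
Satisfying worlds: {2}.
So [][](<>p | p) fails at the other 5 worlds.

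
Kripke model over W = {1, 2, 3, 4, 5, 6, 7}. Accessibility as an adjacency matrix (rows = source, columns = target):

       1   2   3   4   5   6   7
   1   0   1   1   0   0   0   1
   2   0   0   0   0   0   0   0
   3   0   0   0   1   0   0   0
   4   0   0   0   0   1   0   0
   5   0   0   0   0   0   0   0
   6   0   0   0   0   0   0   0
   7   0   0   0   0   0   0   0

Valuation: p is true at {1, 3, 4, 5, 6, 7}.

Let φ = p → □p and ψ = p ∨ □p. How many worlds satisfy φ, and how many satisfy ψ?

For p → □p:
1: p is T, □p is F. ✗
2: p is F, □p is T. ✓
3: p is T, □p is T. ✓
4: p is T, □p is T. ✓
5: p is T, □p is T. ✓
6: p is T, □p is T. ✓
7: p is T, □p is T. ✓
— 6 worlds.
For p ∨ □p:
1: p is T, □p is F. ✓
2: p is F, □p is T. ✓
3: p is T, □p is T. ✓
4: p is T, □p is T. ✓
5: p is T, □p is T. ✓
6: p is T, □p is T. ✓
7: p is T, □p is T. ✓
— 7 worlds.

6 and 7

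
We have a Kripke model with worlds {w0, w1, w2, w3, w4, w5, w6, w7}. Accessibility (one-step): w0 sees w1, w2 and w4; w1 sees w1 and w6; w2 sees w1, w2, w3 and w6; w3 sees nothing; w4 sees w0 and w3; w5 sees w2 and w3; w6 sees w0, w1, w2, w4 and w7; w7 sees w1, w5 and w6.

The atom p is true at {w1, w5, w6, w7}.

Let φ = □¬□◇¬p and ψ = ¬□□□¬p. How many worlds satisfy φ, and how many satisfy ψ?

For □¬□◇¬p:
w0: successors {w1, w2, w4}; ¬□◇¬p there: w1:T, w2:T, w4:T. ✓
w1: successors {w1, w6}; ¬□◇¬p there: w1:T, w6:T. ✓
w2: successors {w1, w2, w3, w6}; ¬□◇¬p there: w1:T, w2:T, w3:F, w6:T. ✗
w3: no successors, so □¬□◇¬p holds vacuously. ✓
w4: successors {w0, w3}; ¬□◇¬p there: w0:T, w3:F. ✗
w5: successors {w2, w3}; ¬□◇¬p there: w2:T, w3:F. ✗
w6: successors {w0, w1, w2, w4, w7}; ¬□◇¬p there: w0:T, w1:T, w2:T, w4:T, w7:T. ✓
w7: successors {w1, w5, w6}; ¬□◇¬p there: w1:T, w5:T, w6:T. ✓
— 5 worlds.
For ¬□□□¬p:
w0: □□□¬p is F. ✓
w1: □□□¬p is F. ✓
w2: □□□¬p is F. ✓
w3: □□□¬p is T. ✗
w4: □□□¬p is F. ✓
w5: □□□¬p is F. ✓
w6: □□□¬p is F. ✓
w7: □□□¬p is F. ✓
— 7 worlds.

5 and 7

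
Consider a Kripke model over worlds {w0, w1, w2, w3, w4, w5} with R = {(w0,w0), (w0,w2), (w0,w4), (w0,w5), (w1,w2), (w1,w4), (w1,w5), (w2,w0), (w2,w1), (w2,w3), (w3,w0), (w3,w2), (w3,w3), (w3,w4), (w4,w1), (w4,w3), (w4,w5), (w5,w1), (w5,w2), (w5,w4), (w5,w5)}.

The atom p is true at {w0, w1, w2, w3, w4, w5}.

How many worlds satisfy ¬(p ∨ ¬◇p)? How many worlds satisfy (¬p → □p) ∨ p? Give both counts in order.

For ¬(p ∨ ¬◇p):
w0: p ∨ ¬◇p is T. ✗
w1: p ∨ ¬◇p is T. ✗
w2: p ∨ ¬◇p is T. ✗
w3: p ∨ ¬◇p is T. ✗
w4: p ∨ ¬◇p is T. ✗
w5: p ∨ ¬◇p is T. ✗
— 0 worlds.
For (¬p → □p) ∨ p:
w0: ¬p → □p is T, p is T. ✓
w1: ¬p → □p is T, p is T. ✓
w2: ¬p → □p is T, p is T. ✓
w3: ¬p → □p is T, p is T. ✓
w4: ¬p → □p is T, p is T. ✓
w5: ¬p → □p is T, p is T. ✓
— 6 worlds.

0 and 6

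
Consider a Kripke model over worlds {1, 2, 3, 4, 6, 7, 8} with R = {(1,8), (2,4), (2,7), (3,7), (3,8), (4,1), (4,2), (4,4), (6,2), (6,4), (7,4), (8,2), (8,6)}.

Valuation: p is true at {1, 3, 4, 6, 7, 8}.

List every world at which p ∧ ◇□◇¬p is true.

{3, 4}

1: p is T, ◇□◇¬p is F. ✗
2: p is F, ◇□◇¬p is T. ✗
3: p is T, ◇□◇¬p is T. ✓
4: p is T, ◇□◇¬p is T. ✓
6: p is T, ◇□◇¬p is F. ✗
7: p is T, ◇□◇¬p is F. ✗
8: p is T, ◇□◇¬p is F. ✗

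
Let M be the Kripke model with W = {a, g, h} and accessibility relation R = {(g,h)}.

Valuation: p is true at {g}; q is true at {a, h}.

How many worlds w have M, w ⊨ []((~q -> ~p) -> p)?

a: no successors, so []((~q -> ~p) -> p) holds vacuously. ✓
g: successors {h}; (~q -> ~p) -> p there: h:F. ✗
h: no successors, so []((~q -> ~p) -> p) holds vacuously. ✓
Satisfying worlds: {a, h}.

2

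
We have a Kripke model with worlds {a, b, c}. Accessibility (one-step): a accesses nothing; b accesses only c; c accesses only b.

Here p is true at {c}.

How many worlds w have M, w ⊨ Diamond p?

1

a: no successors, so Diamond p fails. ✗
b: successors {c}; p there: c:T. ✓
c: successors {b}; p there: b:F. ✗
Satisfying worlds: {b}.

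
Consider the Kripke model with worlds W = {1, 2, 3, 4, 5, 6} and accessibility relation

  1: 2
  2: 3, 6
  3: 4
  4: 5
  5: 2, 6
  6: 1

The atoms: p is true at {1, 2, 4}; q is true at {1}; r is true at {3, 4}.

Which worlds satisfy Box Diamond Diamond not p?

1: successors {2}; Diamond Diamond not p there: 2:F. ✗
2: successors {3, 6}; Diamond Diamond not p there: 3:T, 6:F. ✗
3: successors {4}; Diamond Diamond not p there: 4:T. ✓
4: successors {5}; Diamond Diamond not p there: 5:T. ✓
5: successors {2, 6}; Diamond Diamond not p there: 2:F, 6:F. ✗
6: successors {1}; Diamond Diamond not p there: 1:T. ✓

{3, 4, 6}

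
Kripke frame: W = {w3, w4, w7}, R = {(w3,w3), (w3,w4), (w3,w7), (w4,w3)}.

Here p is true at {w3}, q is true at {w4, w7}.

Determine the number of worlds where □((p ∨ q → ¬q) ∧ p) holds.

w3: successors {w3, w4, w7}; (p ∨ q → ¬q) ∧ p there: w3:T, w4:F, w7:F. ✗
w4: successors {w3}; (p ∨ q → ¬q) ∧ p there: w3:T. ✓
w7: no successors, so □((p ∨ q → ¬q) ∧ p) holds vacuously. ✓
Satisfying worlds: {w4, w7}.

2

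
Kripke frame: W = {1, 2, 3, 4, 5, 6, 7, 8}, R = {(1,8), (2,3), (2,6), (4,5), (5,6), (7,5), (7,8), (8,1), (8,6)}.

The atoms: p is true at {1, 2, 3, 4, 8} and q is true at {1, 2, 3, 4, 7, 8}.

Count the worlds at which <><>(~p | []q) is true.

3

1: successors {8}; <>(~p | []q) there: 8:T. ✓
2: successors {3, 6}; <>(~p | []q) there: 3:F, 6:F. ✗
3: no successors, so <><>(~p | []q) fails. ✗
4: successors {5}; <>(~p | []q) there: 5:T. ✓
5: successors {6}; <>(~p | []q) there: 6:F. ✗
6: no successors, so <><>(~p | []q) fails. ✗
7: successors {5, 8}; <>(~p | []q) there: 5:T, 8:T. ✓
8: successors {1, 6}; <>(~p | []q) there: 1:F, 6:F. ✗
Satisfying worlds: {1, 4, 7}.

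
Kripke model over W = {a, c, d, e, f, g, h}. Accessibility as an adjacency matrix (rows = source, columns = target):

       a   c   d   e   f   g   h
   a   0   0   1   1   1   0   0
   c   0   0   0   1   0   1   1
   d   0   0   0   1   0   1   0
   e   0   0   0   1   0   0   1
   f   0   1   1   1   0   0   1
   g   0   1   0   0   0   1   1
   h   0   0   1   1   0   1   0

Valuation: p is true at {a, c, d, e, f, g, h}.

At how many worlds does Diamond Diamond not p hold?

a: successors {d, e, f}; Diamond not p there: d:F, e:F, f:F. ✗
c: successors {e, g, h}; Diamond not p there: e:F, g:F, h:F. ✗
d: successors {e, g}; Diamond not p there: e:F, g:F. ✗
e: successors {e, h}; Diamond not p there: e:F, h:F. ✗
f: successors {c, d, e, h}; Diamond not p there: c:F, d:F, e:F, h:F. ✗
g: successors {c, g, h}; Diamond not p there: c:F, g:F, h:F. ✗
h: successors {d, e, g}; Diamond not p there: d:F, e:F, g:F. ✗
Satisfying worlds: ∅.

0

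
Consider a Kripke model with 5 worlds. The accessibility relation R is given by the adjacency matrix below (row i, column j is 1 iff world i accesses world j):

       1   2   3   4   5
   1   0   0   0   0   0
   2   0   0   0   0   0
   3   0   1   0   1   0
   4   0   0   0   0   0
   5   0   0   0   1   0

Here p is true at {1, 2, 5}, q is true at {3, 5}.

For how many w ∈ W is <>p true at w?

1: no successors, so <>p fails. ✗
2: no successors, so <>p fails. ✗
3: successors {2, 4}; p there: 2:T, 4:F. ✓
4: no successors, so <>p fails. ✗
5: successors {4}; p there: 4:F. ✗
Satisfying worlds: {3}.

1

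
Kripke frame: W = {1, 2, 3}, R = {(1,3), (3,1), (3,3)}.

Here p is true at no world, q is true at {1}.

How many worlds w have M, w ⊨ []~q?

1: successors {3}; ~q there: 3:T. ✓
2: no successors, so []~q holds vacuously. ✓
3: successors {1, 3}; ~q there: 1:F, 3:T. ✗
Satisfying worlds: {1, 2}.

2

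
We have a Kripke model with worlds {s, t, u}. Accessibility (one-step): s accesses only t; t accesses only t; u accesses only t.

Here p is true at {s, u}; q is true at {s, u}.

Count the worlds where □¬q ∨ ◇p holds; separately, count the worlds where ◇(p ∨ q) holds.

3 and 0

For □¬q ∨ ◇p:
s: □¬q is T, ◇p is F. ✓
t: □¬q is T, ◇p is F. ✓
u: □¬q is T, ◇p is F. ✓
— 3 worlds.
For ◇(p ∨ q):
s: successors {t}; p ∨ q there: t:F. ✗
t: successors {t}; p ∨ q there: t:F. ✗
u: successors {t}; p ∨ q there: t:F. ✗
— 0 worlds.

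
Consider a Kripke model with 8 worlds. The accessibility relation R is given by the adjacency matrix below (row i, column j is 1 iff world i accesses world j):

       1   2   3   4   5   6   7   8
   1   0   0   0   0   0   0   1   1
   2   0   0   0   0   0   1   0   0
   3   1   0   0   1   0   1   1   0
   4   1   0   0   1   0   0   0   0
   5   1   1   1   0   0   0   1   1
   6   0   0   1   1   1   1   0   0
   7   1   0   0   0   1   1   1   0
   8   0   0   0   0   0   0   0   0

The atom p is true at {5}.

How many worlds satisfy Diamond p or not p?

1: Diamond p is F, not p is T. ✓
2: Diamond p is F, not p is T. ✓
3: Diamond p is F, not p is T. ✓
4: Diamond p is F, not p is T. ✓
5: Diamond p is F, not p is F. ✗
6: Diamond p is T, not p is T. ✓
7: Diamond p is T, not p is T. ✓
8: Diamond p is F, not p is T. ✓
Satisfying worlds: {1, 2, 3, 4, 6, 7, 8}.

7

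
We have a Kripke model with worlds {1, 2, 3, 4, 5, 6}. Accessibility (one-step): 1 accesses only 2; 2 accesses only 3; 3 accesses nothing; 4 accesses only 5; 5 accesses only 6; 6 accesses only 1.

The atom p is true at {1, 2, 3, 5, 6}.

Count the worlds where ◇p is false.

1: successors {2}; p there: 2:T. ✓
2: successors {3}; p there: 3:T. ✓
3: no successors, so ◇p fails. ✗
4: successors {5}; p there: 5:T. ✓
5: successors {6}; p there: 6:T. ✓
6: successors {1}; p there: 1:T. ✓
Satisfying worlds: {1, 2, 4, 5, 6}.
So ◇p fails at the other 1 world.

1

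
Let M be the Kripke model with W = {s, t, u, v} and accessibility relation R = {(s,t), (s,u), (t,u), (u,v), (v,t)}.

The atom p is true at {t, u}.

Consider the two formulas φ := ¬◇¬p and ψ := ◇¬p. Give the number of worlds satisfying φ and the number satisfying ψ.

For ¬◇¬p:
s: ◇¬p is F. ✓
t: ◇¬p is F. ✓
u: ◇¬p is T. ✗
v: ◇¬p is F. ✓
— 3 worlds.
For ◇¬p:
s: successors {t, u}; ¬p there: t:F, u:F. ✗
t: successors {u}; ¬p there: u:F. ✗
u: successors {v}; ¬p there: v:T. ✓
v: successors {t}; ¬p there: t:F. ✗
— 1 world.

3 and 1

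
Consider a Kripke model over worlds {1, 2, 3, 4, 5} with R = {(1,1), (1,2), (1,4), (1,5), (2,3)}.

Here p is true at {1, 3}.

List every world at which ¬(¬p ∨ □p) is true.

{1}

1: ¬p ∨ □p is F. ✓
2: ¬p ∨ □p is T. ✗
3: ¬p ∨ □p is T. ✗
4: ¬p ∨ □p is T. ✗
5: ¬p ∨ □p is T. ✗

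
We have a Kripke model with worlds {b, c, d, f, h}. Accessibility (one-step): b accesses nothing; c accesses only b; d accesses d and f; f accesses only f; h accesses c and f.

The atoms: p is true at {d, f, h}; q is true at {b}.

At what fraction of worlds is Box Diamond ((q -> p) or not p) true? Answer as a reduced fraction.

b: no successors, so Box Diamond ((q -> p) or not p) holds vacuously. ✓
c: successors {b}; Diamond ((q -> p) or not p) there: b:F. ✗
d: successors {d, f}; Diamond ((q -> p) or not p) there: d:T, f:T. ✓
f: successors {f}; Diamond ((q -> p) or not p) there: f:T. ✓
h: successors {c, f}; Diamond ((q -> p) or not p) there: c:T, f:T. ✓
That's 4 of 5 worlds, so 4/5.

4/5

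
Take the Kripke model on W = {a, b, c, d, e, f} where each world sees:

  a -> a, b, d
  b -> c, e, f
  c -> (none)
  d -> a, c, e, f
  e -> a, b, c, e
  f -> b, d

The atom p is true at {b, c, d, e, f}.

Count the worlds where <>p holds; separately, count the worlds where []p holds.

For <>p:
a: successors {a, b, d}; p there: a:F, b:T, d:T. ✓
b: successors {c, e, f}; p there: c:T, e:T, f:T. ✓
c: no successors, so <>p fails. ✗
d: successors {a, c, e, f}; p there: a:F, c:T, e:T, f:T. ✓
e: successors {a, b, c, e}; p there: a:F, b:T, c:T, e:T. ✓
f: successors {b, d}; p there: b:T, d:T. ✓
— 5 worlds.
For []p:
a: successors {a, b, d}; p there: a:F, b:T, d:T. ✗
b: successors {c, e, f}; p there: c:T, e:T, f:T. ✓
c: no successors, so []p holds vacuously. ✓
d: successors {a, c, e, f}; p there: a:F, c:T, e:T, f:T. ✗
e: successors {a, b, c, e}; p there: a:F, b:T, c:T, e:T. ✗
f: successors {b, d}; p there: b:T, d:T. ✓
— 3 worlds.

5 and 3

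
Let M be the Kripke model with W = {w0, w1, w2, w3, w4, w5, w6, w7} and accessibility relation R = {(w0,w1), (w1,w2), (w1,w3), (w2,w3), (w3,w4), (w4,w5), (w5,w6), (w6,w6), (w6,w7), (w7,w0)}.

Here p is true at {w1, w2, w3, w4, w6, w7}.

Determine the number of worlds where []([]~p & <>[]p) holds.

w0: successors {w1}; []~p & <>[]p there: w1:F. ✗
w1: successors {w2, w3}; []~p & <>[]p there: w2:F, w3:F. ✗
w2: successors {w3}; []~p & <>[]p there: w3:F. ✗
w3: successors {w4}; []~p & <>[]p there: w4:T. ✓
w4: successors {w5}; []~p & <>[]p there: w5:F. ✗
w5: successors {w6}; []~p & <>[]p there: w6:F. ✗
w6: successors {w6, w7}; []~p & <>[]p there: w6:F, w7:T. ✗
w7: successors {w0}; []~p & <>[]p there: w0:F. ✗
Satisfying worlds: {w3}.

1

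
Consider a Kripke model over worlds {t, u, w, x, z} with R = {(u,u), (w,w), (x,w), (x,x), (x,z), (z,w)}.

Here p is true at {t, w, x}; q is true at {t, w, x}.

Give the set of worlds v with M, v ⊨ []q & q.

{t, w}

t: []q is T, q is T. ✓
u: []q is F, q is F. ✗
w: []q is T, q is T. ✓
x: []q is F, q is T. ✗
z: []q is T, q is F. ✗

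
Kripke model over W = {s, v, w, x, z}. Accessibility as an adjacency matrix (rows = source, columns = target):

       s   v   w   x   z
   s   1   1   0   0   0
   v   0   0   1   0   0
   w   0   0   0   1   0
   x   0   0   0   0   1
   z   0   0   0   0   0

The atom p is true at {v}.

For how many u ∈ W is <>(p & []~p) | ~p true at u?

4

s: <>(p & []~p) is T, ~p is T. ✓
v: <>(p & []~p) is F, ~p is F. ✗
w: <>(p & []~p) is F, ~p is T. ✓
x: <>(p & []~p) is F, ~p is T. ✓
z: <>(p & []~p) is F, ~p is T. ✓
Satisfying worlds: {s, w, x, z}.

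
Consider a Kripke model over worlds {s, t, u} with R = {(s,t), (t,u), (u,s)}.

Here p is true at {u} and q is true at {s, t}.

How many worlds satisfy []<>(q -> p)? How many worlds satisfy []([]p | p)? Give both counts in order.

For []<>(q -> p):
s: successors {t}; <>(q -> p) there: t:T. ✓
t: successors {u}; <>(q -> p) there: u:F. ✗
u: successors {s}; <>(q -> p) there: s:F. ✗
— 1 world.
For []([]p | p):
s: successors {t}; []p | p there: t:T. ✓
t: successors {u}; []p | p there: u:T. ✓
u: successors {s}; []p | p there: s:F. ✗
— 2 worlds.

1 and 2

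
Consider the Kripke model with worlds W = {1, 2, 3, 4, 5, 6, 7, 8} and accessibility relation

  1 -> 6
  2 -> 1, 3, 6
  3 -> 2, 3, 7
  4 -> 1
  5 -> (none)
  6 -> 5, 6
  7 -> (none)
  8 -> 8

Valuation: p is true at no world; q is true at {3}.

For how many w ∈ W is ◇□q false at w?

6

1: successors {6}; □q there: 6:F. ✗
2: successors {1, 3, 6}; □q there: 1:F, 3:F, 6:F. ✗
3: successors {2, 3, 7}; □q there: 2:F, 3:F, 7:T. ✓
4: successors {1}; □q there: 1:F. ✗
5: no successors, so ◇□q fails. ✗
6: successors {5, 6}; □q there: 5:T, 6:F. ✓
7: no successors, so ◇□q fails. ✗
8: successors {8}; □q there: 8:F. ✗
Satisfying worlds: {3, 6}.
So ◇□q fails at the other 6 worlds.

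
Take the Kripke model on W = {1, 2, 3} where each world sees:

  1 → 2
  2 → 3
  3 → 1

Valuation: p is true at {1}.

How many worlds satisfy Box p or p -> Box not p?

2

1: Box p or p is T, Box not p is T. ✓
2: Box p or p is F, Box not p is T. ✓
3: Box p or p is T, Box not p is F. ✗
Satisfying worlds: {1, 2}.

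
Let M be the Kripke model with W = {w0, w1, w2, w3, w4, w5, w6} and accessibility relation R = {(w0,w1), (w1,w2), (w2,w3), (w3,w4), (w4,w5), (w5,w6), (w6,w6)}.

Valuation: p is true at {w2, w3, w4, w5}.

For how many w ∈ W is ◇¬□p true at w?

3

w0: successors {w1}; ¬□p there: w1:F. ✗
w1: successors {w2}; ¬□p there: w2:F. ✗
w2: successors {w3}; ¬□p there: w3:F. ✗
w3: successors {w4}; ¬□p there: w4:F. ✗
w4: successors {w5}; ¬□p there: w5:T. ✓
w5: successors {w6}; ¬□p there: w6:T. ✓
w6: successors {w6}; ¬□p there: w6:T. ✓
Satisfying worlds: {w4, w5, w6}.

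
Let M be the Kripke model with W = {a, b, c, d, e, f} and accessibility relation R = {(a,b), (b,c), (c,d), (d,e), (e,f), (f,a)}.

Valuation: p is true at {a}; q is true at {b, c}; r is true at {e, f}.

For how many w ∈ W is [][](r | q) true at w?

a: successors {b}; [](r | q) there: b:T. ✓
b: successors {c}; [](r | q) there: c:F. ✗
c: successors {d}; [](r | q) there: d:T. ✓
d: successors {e}; [](r | q) there: e:T. ✓
e: successors {f}; [](r | q) there: f:F. ✗
f: successors {a}; [](r | q) there: a:T. ✓
Satisfying worlds: {a, c, d, f}.

4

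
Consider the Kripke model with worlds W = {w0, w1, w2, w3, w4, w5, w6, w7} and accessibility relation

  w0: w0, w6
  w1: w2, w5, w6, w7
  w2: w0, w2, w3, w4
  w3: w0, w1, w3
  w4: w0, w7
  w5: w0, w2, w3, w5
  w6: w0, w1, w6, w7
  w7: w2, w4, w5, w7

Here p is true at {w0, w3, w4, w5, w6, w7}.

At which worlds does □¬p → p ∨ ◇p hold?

w0: □¬p is F, p ∨ ◇p is T. ✓
w1: □¬p is F, p ∨ ◇p is T. ✓
w2: □¬p is F, p ∨ ◇p is T. ✓
w3: □¬p is F, p ∨ ◇p is T. ✓
w4: □¬p is F, p ∨ ◇p is T. ✓
w5: □¬p is F, p ∨ ◇p is T. ✓
w6: □¬p is F, p ∨ ◇p is T. ✓
w7: □¬p is F, p ∨ ◇p is T. ✓

{w0, w1, w2, w3, w4, w5, w6, w7}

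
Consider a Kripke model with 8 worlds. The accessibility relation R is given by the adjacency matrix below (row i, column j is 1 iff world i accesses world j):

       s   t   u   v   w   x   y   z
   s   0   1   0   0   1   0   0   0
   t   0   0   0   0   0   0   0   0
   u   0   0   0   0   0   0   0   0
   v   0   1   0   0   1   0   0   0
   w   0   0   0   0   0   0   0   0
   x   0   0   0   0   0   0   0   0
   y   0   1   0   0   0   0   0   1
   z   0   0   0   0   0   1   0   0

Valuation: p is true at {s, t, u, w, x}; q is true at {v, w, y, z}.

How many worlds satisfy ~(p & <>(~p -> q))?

s: p & <>(~p -> q) is T. ✗
t: p & <>(~p -> q) is F. ✓
u: p & <>(~p -> q) is F. ✓
v: p & <>(~p -> q) is F. ✓
w: p & <>(~p -> q) is F. ✓
x: p & <>(~p -> q) is F. ✓
y: p & <>(~p -> q) is F. ✓
z: p & <>(~p -> q) is F. ✓
Satisfying worlds: {t, u, v, w, x, y, z}.

7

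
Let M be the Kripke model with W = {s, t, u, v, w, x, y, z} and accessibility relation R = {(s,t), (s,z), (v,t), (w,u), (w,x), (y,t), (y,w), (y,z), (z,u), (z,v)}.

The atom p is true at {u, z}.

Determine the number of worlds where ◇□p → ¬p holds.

7

s: ◇□p is T, ¬p is T. ✓
t: ◇□p is F, ¬p is T. ✓
u: ◇□p is F, ¬p is F. ✓
v: ◇□p is T, ¬p is T. ✓
w: ◇□p is T, ¬p is T. ✓
x: ◇□p is F, ¬p is T. ✓
y: ◇□p is T, ¬p is T. ✓
z: ◇□p is T, ¬p is F. ✗
Satisfying worlds: {s, t, u, v, w, x, y}.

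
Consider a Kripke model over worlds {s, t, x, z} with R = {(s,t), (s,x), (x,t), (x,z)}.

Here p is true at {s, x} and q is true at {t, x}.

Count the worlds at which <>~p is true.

s: successors {t, x}; ~p there: t:T, x:F. ✓
t: no successors, so <>~p fails. ✗
x: successors {t, z}; ~p there: t:T, z:T. ✓
z: no successors, so <>~p fails. ✗
Satisfying worlds: {s, x}.

2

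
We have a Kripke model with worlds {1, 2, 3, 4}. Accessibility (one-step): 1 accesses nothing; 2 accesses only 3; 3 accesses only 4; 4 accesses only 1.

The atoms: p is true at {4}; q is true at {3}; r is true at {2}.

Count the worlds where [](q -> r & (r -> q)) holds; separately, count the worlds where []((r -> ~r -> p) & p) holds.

3 and 2

For [](q -> r & (r -> q)):
1: no successors, so [](q -> r & (r -> q)) holds vacuously. ✓
2: successors {3}; q -> r & (r -> q) there: 3:F. ✗
3: successors {4}; q -> r & (r -> q) there: 4:T. ✓
4: successors {1}; q -> r & (r -> q) there: 1:T. ✓
— 3 worlds.
For []((r -> ~r -> p) & p):
1: no successors, so []((r -> ~r -> p) & p) holds vacuously. ✓
2: successors {3}; (r -> ~r -> p) & p there: 3:F. ✗
3: successors {4}; (r -> ~r -> p) & p there: 4:T. ✓
4: successors {1}; (r -> ~r -> p) & p there: 1:F. ✗
— 2 worlds.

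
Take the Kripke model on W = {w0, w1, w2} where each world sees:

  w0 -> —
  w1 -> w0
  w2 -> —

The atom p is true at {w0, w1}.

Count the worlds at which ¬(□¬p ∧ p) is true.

w0: □¬p ∧ p is T. ✗
w1: □¬p ∧ p is F. ✓
w2: □¬p ∧ p is F. ✓
Satisfying worlds: {w1, w2}.

2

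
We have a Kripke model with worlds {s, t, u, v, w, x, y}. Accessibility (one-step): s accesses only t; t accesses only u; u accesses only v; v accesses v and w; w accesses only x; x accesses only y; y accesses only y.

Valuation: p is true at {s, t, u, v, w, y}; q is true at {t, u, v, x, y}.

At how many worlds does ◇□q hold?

6

s: successors {t}; □q there: t:T. ✓
t: successors {u}; □q there: u:T. ✓
u: successors {v}; □q there: v:F. ✗
v: successors {v, w}; □q there: v:F, w:T. ✓
w: successors {x}; □q there: x:T. ✓
x: successors {y}; □q there: y:T. ✓
y: successors {y}; □q there: y:T. ✓
Satisfying worlds: {s, t, v, w, x, y}.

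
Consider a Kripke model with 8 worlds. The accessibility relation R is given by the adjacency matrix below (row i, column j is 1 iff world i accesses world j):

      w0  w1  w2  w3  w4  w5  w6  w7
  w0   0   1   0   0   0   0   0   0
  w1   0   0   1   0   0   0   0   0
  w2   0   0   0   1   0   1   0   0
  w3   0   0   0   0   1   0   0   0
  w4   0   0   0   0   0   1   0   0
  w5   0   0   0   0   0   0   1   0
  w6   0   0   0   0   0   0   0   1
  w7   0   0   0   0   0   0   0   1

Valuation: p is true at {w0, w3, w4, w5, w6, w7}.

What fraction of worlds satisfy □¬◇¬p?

7/8

w0: successors {w1}; ¬◇¬p there: w1:F. ✗
w1: successors {w2}; ¬◇¬p there: w2:T. ✓
w2: successors {w3, w5}; ¬◇¬p there: w3:T, w5:T. ✓
w3: successors {w4}; ¬◇¬p there: w4:T. ✓
w4: successors {w5}; ¬◇¬p there: w5:T. ✓
w5: successors {w6}; ¬◇¬p there: w6:T. ✓
w6: successors {w7}; ¬◇¬p there: w7:T. ✓
w7: successors {w7}; ¬◇¬p there: w7:T. ✓
That's 7 of 8 worlds, so 7/8.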